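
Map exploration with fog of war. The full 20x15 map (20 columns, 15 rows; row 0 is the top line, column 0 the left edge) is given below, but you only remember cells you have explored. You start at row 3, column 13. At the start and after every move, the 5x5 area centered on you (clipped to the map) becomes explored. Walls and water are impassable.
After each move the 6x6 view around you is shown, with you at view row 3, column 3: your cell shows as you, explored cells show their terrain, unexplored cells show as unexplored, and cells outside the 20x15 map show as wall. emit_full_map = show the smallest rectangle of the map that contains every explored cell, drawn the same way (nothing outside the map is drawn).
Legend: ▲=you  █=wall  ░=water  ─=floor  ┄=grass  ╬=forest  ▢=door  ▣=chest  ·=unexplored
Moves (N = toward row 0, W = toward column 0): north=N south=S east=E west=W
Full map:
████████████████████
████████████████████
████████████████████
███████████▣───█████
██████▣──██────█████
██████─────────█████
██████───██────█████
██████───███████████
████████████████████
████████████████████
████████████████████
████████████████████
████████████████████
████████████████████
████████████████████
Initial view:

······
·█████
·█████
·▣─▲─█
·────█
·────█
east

······
██████
██████
▣──▲██
────██
────██

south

██████
██████
▣───██
───▲██
────██
·───██

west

·█████
·█████
·▣───█
·──▲─█
·────█
·────█

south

·█████
·▣───█
·────█
·──▲─█
·────█
·█████

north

·█████
·█████
·▣───█
·──▲─█
·────█
·────█

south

·█████
·▣───█
·────█
·──▲─█
·────█
·█████


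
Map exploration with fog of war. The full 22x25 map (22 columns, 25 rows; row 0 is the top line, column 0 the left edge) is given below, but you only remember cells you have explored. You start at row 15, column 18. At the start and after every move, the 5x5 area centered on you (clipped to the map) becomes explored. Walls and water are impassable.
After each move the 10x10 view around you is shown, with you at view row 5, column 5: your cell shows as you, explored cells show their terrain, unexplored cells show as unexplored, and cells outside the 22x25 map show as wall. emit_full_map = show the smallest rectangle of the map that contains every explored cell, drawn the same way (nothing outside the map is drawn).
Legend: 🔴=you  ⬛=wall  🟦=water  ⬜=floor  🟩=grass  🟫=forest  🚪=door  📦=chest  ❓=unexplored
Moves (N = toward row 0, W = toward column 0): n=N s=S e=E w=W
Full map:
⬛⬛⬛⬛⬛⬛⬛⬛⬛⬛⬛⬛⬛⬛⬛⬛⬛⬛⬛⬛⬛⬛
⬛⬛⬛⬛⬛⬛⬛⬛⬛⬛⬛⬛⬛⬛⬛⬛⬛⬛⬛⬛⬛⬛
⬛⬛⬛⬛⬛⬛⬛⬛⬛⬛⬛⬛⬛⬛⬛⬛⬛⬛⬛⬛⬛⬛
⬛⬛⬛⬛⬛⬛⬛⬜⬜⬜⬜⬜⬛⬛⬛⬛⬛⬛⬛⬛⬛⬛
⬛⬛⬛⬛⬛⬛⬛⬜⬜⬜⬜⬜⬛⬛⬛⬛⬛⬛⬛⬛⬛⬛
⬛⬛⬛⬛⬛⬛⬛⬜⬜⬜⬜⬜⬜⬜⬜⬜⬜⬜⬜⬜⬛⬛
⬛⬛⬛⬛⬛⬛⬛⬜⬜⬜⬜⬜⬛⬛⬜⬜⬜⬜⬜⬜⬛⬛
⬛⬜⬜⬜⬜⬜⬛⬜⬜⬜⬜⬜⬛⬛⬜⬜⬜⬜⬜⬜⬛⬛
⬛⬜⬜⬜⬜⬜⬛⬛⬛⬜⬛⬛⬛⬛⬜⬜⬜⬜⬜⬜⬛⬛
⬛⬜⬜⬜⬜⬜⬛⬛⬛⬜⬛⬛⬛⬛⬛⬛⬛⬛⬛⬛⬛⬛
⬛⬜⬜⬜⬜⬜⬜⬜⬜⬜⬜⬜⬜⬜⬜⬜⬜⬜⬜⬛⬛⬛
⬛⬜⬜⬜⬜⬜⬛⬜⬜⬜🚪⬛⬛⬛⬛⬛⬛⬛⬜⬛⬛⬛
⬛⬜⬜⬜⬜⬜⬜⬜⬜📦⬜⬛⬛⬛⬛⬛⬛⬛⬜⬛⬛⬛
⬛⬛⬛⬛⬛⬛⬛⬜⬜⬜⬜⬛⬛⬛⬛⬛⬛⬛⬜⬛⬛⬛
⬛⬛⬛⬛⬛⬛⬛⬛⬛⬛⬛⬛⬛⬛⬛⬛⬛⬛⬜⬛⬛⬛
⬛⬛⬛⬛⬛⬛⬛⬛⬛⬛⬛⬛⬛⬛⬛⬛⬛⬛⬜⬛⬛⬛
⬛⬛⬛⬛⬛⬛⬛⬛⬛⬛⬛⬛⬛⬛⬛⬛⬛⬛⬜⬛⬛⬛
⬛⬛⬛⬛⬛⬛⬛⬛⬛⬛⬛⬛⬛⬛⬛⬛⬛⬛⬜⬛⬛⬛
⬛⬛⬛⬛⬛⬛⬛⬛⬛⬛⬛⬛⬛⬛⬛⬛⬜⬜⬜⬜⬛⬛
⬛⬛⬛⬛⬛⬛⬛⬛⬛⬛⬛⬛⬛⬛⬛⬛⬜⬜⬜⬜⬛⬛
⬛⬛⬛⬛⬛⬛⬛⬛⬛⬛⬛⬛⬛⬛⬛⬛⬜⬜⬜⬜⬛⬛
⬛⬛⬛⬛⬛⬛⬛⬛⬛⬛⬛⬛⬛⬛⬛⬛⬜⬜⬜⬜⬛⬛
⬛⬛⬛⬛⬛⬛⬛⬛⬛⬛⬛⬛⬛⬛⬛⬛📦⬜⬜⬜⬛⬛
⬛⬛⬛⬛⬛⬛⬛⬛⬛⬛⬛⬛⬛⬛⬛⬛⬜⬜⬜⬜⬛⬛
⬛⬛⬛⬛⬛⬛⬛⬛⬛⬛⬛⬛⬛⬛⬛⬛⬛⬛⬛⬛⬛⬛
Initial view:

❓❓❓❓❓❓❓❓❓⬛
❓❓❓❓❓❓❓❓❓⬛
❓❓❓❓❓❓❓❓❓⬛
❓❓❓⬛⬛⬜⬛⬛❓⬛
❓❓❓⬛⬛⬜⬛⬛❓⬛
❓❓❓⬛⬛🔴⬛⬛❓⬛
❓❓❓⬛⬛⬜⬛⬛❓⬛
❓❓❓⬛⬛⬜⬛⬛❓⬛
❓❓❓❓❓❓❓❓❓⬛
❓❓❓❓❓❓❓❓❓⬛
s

❓❓❓❓❓❓❓❓❓⬛
❓❓❓❓❓❓❓❓❓⬛
❓❓❓⬛⬛⬜⬛⬛❓⬛
❓❓❓⬛⬛⬜⬛⬛❓⬛
❓❓❓⬛⬛⬜⬛⬛❓⬛
❓❓❓⬛⬛🔴⬛⬛❓⬛
❓❓❓⬛⬛⬜⬛⬛❓⬛
❓❓❓⬜⬜⬜⬜⬛❓⬛
❓❓❓❓❓❓❓❓❓⬛
❓❓❓❓❓❓❓❓❓⬛

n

❓❓❓❓❓❓❓❓❓⬛
❓❓❓❓❓❓❓❓❓⬛
❓❓❓❓❓❓❓❓❓⬛
❓❓❓⬛⬛⬜⬛⬛❓⬛
❓❓❓⬛⬛⬜⬛⬛❓⬛
❓❓❓⬛⬛🔴⬛⬛❓⬛
❓❓❓⬛⬛⬜⬛⬛❓⬛
❓❓❓⬛⬛⬜⬛⬛❓⬛
❓❓❓⬜⬜⬜⬜⬛❓⬛
❓❓❓❓❓❓❓❓❓⬛

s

❓❓❓❓❓❓❓❓❓⬛
❓❓❓❓❓❓❓❓❓⬛
❓❓❓⬛⬛⬜⬛⬛❓⬛
❓❓❓⬛⬛⬜⬛⬛❓⬛
❓❓❓⬛⬛⬜⬛⬛❓⬛
❓❓❓⬛⬛🔴⬛⬛❓⬛
❓❓❓⬛⬛⬜⬛⬛❓⬛
❓❓❓⬜⬜⬜⬜⬛❓⬛
❓❓❓❓❓❓❓❓❓⬛
❓❓❓❓❓❓❓❓❓⬛

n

❓❓❓❓❓❓❓❓❓⬛
❓❓❓❓❓❓❓❓❓⬛
❓❓❓❓❓❓❓❓❓⬛
❓❓❓⬛⬛⬜⬛⬛❓⬛
❓❓❓⬛⬛⬜⬛⬛❓⬛
❓❓❓⬛⬛🔴⬛⬛❓⬛
❓❓❓⬛⬛⬜⬛⬛❓⬛
❓❓❓⬛⬛⬜⬛⬛❓⬛
❓❓❓⬜⬜⬜⬜⬛❓⬛
❓❓❓❓❓❓❓❓❓⬛

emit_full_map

⬛⬛⬜⬛⬛
⬛⬛⬜⬛⬛
⬛⬛🔴⬛⬛
⬛⬛⬜⬛⬛
⬛⬛⬜⬛⬛
⬜⬜⬜⬜⬛


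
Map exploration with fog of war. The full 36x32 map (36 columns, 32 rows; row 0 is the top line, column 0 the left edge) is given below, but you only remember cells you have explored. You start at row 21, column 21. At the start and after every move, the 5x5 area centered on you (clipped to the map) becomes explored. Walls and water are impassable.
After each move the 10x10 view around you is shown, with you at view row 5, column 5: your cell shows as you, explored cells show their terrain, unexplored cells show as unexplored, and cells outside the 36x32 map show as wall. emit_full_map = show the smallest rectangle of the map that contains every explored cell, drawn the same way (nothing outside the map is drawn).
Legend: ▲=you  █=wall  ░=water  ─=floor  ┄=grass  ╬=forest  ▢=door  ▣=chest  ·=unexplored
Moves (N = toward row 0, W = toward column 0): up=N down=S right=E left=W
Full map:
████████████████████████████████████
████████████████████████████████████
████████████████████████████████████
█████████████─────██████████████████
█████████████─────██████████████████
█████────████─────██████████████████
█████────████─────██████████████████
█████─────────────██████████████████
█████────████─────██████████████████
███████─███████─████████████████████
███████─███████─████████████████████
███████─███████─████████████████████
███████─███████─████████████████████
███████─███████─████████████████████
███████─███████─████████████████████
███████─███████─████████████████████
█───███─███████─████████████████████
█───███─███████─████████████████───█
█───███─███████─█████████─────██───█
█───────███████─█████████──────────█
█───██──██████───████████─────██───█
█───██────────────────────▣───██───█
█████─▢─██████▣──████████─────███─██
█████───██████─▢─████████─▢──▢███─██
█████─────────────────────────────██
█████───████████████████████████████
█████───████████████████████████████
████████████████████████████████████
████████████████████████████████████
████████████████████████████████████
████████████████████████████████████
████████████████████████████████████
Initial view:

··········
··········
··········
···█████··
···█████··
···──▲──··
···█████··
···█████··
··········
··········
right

··········
··········
··········
··██████··
··██████··
··───▲──··
··██████··
··██████··
··········
··········

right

··········
··········
··········
·██████─··
·██████─··
·────▲──··
·██████─··
·██████─··
··········
··········

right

··········
··········
··········
██████──··
██████──··
─────▲─▣··
██████──··
██████─▢··
··········
··········

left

··········
··········
··········
·██████──·
·██████──·
·────▲──▣·
·██████──·
·██████─▢·
··········
··········

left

··········
··········
··········
··██████──
··██████──
··───▲───▣
··██████──
··██████─▢
··········
··········

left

··········
··········
··········
···██████─
···██████─
···──▲────
···██████─
···██████─
··········
··········

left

··········
··········
··········
···███████
···███████
···──▲────
···███████
···███████
··········
··········

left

··········
··········
··········
···███████
···███████
···──▲────
···███████
···███████
··········
··········

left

··········
··········
··········
···███████
···─██████
···──▲────
···─██████
···─██████
··········
··········

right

··········
··········
··········
··████████
··─███████
··───▲────
··─███████
··─███████
··········
··········

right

··········
··········
··········
·█████████
·─████████
·────▲────
·─████████
·─████████
··········
··········

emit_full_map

█████████──
─████████──
────▲─────▣
─████████──
─████████─▢

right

··········
··········
··········
█████████─
─████████─
─────▲────
─████████─
─████████─
··········
··········

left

··········
··········
··········
·█████████
·─████████
·────▲────
·─████████
·─████████
··········
··········

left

··········
··········
··········
··████████
··─███████
··───▲────
··─███████
··─███████
··········
··········

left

··········
··········
··········
···███████
···─██████
···──▲────
···─██████
···─██████
··········
··········

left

··········
··········
··········
···─██████
···──█████
···──▲────
···──█████
···▢─█████
··········
··········

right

··········
··········
··········
··─███████
··──██████
··───▲────
··──██████
··▢─██████
··········
··········

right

··········
··········
··········
·─████████
·──███████
·────▲────
·──███████
·▢─███████
··········
··········

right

··········
··········
··········
─█████████
──████████
─────▲────
──████████
▢─████████
··········
··········

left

··········
··········
··········
·─████████
·──███████
·────▲────
·──███████
·▢─███████
··········
··········

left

··········
··········
··········
··─███████
··──██████
··───▲────
··──██████
··▢─██████
··········
··········

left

··········
··········
··········
···─██████
···──█████
···──▲────
···──█████
···▢─█████
··········
··········

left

··········
··········
··········
···█─█████
···───████
···──▲────
···▣──████
···─▢─████
··········
··········

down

··········
··········
···█─█████
···───████
···───────
···▣─▲████
···─▢─████
···─────··
··········
··········

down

··········
···█─█████
···───████
···───────
···▣──████
···─▢▲████
···─────··
···█████··
··········
··········

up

··········
··········
···█─█████
···───████
···───────
···▣─▲████
···─▢─████
···─────··
···█████··
··········

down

··········
···█─█████
···───████
···───────
···▣──████
···─▢▲████
···─────··
···█████··
··········
··········

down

···█─█████
···───████
···───────
···▣──████
···─▢─████
···──▲──··
···█████··
···█████··
··········
··········

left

····█─████
····───███
····──────
···█▣──███
···█─▢─███
···──▲───·
···██████·
···██████·
··········
··········

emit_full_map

·█─█████████──
·───████████──
·────────────▣
█▣──████████──
█─▢─████████─▢
──▲───········
██████········
██████········

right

···█─█████
···───████
···───────
··█▣──████
··█─▢─████
··───▲──··
··██████··
··██████··
··········
··········

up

··········
···█─█████
···───████
···───────
··█▣──████
··█─▢▲████
··──────··
··██████··
··██████··
··········

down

···█─█████
···───████
···───────
··█▣──████
··█─▢─████
··───▲──··
··██████··
··██████··
··········
··········

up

··········
···█─█████
···───████
···───────
··█▣──████
··█─▢▲████
··──────··
··██████··
··██████··
··········

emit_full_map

·█─█████████──
·───████████──
·────────────▣
█▣──████████──
█─▢▲████████─▢
──────········
██████········
██████········


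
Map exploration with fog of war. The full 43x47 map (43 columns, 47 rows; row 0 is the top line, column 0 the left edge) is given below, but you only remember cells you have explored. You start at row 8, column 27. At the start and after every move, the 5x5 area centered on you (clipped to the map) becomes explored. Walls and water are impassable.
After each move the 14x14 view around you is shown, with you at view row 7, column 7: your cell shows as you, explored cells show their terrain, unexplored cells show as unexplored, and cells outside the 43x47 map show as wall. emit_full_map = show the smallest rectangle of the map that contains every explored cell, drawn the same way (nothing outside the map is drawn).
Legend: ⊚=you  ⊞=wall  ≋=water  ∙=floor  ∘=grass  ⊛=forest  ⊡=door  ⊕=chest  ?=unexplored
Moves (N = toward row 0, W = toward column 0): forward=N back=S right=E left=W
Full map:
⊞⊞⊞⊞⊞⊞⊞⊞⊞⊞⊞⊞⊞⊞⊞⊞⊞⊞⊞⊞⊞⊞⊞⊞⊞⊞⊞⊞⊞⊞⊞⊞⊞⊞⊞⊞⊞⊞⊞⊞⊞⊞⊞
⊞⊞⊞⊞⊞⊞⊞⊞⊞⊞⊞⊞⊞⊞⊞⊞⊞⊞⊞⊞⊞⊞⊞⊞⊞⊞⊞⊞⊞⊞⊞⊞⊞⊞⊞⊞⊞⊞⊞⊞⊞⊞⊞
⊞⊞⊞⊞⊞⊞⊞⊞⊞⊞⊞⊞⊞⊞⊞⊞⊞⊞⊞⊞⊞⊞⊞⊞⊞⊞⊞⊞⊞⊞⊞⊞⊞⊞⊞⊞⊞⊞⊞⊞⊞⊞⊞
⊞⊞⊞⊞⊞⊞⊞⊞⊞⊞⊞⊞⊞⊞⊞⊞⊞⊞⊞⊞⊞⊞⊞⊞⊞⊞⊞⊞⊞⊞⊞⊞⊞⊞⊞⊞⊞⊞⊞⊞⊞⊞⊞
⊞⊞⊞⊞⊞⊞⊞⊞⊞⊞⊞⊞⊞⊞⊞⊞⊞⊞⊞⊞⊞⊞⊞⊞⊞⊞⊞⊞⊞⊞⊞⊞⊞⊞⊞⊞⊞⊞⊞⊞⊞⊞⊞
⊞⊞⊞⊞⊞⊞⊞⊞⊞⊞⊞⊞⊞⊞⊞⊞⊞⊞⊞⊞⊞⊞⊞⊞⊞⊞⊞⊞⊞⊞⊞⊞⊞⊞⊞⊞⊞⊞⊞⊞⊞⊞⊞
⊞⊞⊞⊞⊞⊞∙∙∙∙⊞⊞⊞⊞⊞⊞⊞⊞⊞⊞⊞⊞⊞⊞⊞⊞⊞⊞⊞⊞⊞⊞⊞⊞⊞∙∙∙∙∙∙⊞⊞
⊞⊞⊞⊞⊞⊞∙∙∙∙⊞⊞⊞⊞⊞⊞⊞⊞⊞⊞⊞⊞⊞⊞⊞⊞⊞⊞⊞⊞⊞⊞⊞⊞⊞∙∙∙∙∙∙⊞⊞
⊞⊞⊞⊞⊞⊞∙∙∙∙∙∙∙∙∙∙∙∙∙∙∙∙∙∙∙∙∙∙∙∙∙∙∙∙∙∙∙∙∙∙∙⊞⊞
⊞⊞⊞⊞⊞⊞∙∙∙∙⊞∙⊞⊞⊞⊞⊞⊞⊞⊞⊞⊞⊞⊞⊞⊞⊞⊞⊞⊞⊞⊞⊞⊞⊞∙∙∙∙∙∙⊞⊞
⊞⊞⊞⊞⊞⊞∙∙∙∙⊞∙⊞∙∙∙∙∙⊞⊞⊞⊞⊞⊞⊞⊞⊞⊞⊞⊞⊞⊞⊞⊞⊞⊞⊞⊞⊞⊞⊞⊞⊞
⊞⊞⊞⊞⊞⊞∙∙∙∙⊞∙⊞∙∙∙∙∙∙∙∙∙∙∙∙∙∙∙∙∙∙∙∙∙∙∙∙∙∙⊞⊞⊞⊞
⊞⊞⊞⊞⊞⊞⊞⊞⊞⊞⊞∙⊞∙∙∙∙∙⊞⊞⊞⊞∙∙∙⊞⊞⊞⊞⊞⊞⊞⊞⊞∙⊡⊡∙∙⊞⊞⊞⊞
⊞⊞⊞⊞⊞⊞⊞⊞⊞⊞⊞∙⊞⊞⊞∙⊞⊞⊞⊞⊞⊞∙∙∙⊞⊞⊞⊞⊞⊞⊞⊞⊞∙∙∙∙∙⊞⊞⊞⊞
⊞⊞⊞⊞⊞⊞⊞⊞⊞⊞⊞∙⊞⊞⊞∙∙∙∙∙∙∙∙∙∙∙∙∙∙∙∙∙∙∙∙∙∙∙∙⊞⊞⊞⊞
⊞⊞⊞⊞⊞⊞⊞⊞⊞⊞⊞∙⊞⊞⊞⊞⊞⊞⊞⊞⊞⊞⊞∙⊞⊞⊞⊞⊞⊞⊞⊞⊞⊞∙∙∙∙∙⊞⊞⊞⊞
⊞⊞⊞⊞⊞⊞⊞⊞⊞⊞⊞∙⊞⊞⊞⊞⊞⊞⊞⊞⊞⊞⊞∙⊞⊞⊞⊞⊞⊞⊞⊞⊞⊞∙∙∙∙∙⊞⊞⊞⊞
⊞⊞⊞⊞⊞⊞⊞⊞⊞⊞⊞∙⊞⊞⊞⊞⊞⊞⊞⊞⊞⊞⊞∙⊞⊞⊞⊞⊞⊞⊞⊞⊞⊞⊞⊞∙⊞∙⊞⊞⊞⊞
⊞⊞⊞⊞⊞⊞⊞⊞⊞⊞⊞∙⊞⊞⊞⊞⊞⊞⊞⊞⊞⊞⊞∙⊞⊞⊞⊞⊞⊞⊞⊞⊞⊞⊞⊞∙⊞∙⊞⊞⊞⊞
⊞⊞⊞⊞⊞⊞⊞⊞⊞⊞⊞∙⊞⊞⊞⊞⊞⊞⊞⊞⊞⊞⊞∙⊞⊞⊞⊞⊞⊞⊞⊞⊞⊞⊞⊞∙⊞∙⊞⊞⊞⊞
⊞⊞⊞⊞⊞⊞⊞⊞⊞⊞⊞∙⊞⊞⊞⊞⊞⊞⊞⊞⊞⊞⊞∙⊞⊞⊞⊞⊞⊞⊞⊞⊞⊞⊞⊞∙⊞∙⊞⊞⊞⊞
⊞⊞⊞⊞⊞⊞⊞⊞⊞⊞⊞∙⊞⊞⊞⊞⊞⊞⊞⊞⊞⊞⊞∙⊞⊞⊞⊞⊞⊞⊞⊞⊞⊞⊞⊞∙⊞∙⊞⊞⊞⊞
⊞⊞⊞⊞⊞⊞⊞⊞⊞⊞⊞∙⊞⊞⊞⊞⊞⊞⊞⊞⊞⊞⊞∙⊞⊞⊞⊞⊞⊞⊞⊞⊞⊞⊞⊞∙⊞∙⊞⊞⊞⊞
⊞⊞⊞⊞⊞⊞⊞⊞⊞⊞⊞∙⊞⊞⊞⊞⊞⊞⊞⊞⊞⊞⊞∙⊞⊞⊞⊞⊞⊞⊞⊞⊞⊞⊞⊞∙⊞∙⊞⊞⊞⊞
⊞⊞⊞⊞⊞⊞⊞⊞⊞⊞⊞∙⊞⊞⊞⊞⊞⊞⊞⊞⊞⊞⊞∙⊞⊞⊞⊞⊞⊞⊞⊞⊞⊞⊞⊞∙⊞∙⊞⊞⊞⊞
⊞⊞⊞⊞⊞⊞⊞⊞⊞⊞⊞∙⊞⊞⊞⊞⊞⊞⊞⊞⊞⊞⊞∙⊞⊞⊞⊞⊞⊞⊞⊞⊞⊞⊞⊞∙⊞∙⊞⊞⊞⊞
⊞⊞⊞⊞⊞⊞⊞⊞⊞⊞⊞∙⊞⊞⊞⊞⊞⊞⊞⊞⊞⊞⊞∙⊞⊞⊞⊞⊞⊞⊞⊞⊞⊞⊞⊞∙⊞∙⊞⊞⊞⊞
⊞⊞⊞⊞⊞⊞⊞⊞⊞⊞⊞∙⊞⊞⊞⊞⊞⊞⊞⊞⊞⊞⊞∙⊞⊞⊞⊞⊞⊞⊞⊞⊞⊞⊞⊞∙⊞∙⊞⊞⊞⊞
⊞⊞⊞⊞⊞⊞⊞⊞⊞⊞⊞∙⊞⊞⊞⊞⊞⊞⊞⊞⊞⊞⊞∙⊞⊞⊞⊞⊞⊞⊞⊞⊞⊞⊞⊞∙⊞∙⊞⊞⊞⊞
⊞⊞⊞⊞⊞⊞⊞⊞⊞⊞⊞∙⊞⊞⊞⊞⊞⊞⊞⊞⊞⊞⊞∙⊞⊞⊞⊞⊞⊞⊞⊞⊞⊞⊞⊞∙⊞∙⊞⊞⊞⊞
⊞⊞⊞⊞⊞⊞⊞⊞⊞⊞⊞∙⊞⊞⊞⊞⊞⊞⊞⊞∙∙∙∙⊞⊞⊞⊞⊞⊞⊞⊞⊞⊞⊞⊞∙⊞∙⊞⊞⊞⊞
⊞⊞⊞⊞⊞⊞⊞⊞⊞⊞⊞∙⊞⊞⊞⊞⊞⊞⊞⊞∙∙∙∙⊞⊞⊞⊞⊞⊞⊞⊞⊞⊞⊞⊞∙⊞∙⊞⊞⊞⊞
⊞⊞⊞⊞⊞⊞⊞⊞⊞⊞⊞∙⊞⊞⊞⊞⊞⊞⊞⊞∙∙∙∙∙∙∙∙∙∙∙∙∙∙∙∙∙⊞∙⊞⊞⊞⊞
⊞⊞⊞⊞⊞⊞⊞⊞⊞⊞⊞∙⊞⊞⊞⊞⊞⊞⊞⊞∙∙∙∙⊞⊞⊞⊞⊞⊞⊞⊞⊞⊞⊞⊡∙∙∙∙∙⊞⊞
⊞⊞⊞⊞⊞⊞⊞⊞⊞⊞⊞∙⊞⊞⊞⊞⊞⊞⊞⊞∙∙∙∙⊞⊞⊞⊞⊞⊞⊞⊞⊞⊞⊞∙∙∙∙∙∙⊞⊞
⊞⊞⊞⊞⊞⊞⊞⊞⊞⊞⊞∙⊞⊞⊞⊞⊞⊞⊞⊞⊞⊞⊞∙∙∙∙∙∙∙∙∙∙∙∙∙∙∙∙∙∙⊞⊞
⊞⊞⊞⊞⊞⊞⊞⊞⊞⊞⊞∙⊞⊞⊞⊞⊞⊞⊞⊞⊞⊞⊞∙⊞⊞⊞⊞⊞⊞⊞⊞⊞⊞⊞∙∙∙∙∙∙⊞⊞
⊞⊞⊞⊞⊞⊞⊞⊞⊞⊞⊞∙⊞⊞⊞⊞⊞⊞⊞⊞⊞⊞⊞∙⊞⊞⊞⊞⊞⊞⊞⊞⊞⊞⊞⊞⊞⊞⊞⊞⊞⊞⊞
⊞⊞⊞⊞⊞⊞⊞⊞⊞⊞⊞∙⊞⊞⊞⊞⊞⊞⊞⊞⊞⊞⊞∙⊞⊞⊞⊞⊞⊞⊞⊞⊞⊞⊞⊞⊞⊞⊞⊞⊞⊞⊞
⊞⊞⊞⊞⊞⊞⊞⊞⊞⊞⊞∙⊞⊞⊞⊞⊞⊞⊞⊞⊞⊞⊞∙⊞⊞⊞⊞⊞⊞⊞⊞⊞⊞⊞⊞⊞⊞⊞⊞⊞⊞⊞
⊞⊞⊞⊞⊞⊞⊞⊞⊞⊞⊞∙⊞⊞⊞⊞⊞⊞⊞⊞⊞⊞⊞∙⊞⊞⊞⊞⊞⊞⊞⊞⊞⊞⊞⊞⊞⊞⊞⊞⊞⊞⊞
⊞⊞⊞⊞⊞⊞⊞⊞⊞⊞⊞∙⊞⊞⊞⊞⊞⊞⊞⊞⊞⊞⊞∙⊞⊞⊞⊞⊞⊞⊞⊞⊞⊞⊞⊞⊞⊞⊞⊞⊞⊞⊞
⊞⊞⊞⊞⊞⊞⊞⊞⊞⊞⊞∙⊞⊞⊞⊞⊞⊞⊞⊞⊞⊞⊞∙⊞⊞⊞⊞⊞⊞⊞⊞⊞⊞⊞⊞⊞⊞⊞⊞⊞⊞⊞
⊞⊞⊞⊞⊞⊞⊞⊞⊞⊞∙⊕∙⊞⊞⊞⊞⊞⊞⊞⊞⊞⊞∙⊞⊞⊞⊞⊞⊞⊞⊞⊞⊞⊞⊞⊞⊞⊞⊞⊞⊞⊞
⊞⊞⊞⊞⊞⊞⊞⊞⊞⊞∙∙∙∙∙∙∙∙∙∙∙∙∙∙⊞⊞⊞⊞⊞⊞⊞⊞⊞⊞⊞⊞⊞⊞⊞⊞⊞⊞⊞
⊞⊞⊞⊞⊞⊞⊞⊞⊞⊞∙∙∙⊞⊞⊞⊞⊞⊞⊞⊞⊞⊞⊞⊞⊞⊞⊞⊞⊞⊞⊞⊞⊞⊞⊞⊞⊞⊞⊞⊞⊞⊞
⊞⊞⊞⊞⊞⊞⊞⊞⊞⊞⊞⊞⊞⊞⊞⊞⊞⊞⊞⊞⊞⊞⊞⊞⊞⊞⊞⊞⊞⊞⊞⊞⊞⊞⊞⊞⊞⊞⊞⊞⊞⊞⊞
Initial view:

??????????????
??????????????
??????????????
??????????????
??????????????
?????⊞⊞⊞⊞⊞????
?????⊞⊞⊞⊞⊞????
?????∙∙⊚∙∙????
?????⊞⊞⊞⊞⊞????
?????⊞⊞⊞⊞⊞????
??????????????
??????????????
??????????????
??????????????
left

??????????????
??????????????
??????????????
??????????????
??????????????
?????⊞⊞⊞⊞⊞⊞???
?????⊞⊞⊞⊞⊞⊞???
?????∙∙⊚∙∙∙???
?????⊞⊞⊞⊞⊞⊞???
?????⊞⊞⊞⊞⊞⊞???
??????????????
??????????????
??????????????
??????????????

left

??????????????
??????????????
??????????????
??????????????
??????????????
?????⊞⊞⊞⊞⊞⊞⊞??
?????⊞⊞⊞⊞⊞⊞⊞??
?????∙∙⊚∙∙∙∙??
?????⊞⊞⊞⊞⊞⊞⊞??
?????⊞⊞⊞⊞⊞⊞⊞??
??????????????
??????????????
??????????????
??????????????

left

??????????????
??????????????
??????????????
??????????????
??????????????
?????⊞⊞⊞⊞⊞⊞⊞⊞?
?????⊞⊞⊞⊞⊞⊞⊞⊞?
?????∙∙⊚∙∙∙∙∙?
?????⊞⊞⊞⊞⊞⊞⊞⊞?
?????⊞⊞⊞⊞⊞⊞⊞⊞?
??????????????
??????????????
??????????????
??????????????

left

??????????????
??????????????
??????????????
??????????????
??????????????
?????⊞⊞⊞⊞⊞⊞⊞⊞⊞
?????⊞⊞⊞⊞⊞⊞⊞⊞⊞
?????∙∙⊚∙∙∙∙∙∙
?????⊞⊞⊞⊞⊞⊞⊞⊞⊞
?????⊞⊞⊞⊞⊞⊞⊞⊞⊞
??????????????
??????????????
??????????????
??????????????

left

??????????????
??????????????
??????????????
??????????????
??????????????
?????⊞⊞⊞⊞⊞⊞⊞⊞⊞
?????⊞⊞⊞⊞⊞⊞⊞⊞⊞
?????∙∙⊚∙∙∙∙∙∙
?????⊞⊞⊞⊞⊞⊞⊞⊞⊞
?????⊞⊞⊞⊞⊞⊞⊞⊞⊞
??????????????
??????????????
??????????????
??????????????


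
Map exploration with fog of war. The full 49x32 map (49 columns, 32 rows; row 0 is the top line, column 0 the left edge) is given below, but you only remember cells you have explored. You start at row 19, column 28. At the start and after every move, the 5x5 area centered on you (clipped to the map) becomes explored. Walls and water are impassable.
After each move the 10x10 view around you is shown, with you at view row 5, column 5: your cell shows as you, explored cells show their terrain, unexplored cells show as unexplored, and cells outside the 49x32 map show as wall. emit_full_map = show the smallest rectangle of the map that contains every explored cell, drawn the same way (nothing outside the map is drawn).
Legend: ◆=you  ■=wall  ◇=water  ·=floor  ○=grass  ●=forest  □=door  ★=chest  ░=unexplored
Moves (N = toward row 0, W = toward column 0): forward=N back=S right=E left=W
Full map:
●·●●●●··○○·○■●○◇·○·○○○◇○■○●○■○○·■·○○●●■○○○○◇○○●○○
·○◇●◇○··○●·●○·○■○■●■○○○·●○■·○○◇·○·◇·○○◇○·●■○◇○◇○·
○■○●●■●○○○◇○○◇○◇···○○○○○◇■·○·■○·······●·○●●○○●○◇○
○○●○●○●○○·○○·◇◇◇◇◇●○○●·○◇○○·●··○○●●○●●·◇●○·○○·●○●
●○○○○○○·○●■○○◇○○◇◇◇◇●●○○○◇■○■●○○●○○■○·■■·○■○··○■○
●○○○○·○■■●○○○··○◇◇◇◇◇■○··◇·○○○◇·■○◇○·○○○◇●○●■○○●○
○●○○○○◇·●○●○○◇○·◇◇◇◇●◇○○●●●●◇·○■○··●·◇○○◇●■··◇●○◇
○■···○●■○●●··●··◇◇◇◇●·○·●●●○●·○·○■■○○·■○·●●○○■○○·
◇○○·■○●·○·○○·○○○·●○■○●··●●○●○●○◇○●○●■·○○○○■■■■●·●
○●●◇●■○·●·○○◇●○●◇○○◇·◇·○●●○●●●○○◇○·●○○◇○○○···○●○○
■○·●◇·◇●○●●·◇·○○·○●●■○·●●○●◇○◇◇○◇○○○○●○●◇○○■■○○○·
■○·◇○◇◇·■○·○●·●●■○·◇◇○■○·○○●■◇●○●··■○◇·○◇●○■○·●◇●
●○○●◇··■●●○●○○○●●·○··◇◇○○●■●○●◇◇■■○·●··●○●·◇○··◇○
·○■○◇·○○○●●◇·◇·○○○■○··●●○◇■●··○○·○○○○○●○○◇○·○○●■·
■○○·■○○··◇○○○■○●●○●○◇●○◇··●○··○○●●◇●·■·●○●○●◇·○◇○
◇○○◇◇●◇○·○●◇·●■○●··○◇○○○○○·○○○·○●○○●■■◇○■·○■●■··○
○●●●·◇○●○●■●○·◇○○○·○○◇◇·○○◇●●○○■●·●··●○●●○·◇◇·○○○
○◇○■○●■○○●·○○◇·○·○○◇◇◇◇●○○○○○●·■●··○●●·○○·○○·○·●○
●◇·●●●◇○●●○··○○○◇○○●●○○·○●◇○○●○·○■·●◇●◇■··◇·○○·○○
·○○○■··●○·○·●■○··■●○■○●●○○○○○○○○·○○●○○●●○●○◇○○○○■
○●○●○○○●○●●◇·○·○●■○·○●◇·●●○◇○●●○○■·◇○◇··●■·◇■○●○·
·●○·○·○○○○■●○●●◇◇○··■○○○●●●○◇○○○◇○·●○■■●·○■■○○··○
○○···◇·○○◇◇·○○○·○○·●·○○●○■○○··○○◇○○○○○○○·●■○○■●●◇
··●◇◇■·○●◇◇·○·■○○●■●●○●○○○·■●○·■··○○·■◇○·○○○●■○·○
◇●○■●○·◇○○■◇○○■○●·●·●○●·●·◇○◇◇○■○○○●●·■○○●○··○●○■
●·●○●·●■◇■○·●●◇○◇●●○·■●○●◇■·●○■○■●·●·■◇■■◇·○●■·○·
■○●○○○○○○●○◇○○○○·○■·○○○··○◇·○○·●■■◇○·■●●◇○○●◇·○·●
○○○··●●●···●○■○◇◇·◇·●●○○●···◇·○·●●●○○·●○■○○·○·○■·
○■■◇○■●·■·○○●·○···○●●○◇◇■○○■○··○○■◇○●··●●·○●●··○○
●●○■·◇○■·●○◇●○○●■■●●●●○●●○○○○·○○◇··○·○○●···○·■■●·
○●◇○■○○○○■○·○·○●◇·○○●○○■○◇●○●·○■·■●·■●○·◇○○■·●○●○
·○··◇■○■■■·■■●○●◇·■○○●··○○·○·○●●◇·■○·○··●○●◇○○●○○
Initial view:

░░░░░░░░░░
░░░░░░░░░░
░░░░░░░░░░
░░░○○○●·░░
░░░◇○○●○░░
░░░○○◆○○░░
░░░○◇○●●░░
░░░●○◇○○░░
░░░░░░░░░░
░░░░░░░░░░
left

░░░░░░░░░░
░░░░░░░░░░
░░░░░░░░░░
░░░○○○○●·░
░░░●◇○○●○░
░░░○○◆○○○░
░░░●○◇○●●░
░░░●●○◇○○░
░░░░░░░░░░
░░░░░░░░░░

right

░░░░░░░░░░
░░░░░░░░░░
░░░░░░░░░░
░░○○○○●·░░
░░●◇○○●○░░
░░○○○◆○○░░
░░●○◇○●●░░
░░●●○◇○○░░
░░░░░░░░░░
░░░░░░░░░░

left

░░░░░░░░░░
░░░░░░░░░░
░░░░░░░░░░
░░░○○○○●·░
░░░●◇○○●○░
░░░○○◆○○○░
░░░●○◇○●●░
░░░●●○◇○○░
░░░░░░░░░░
░░░░░░░░░░

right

░░░░░░░░░░
░░░░░░░░░░
░░░░░░░░░░
░░○○○○●·░░
░░●◇○○●○░░
░░○○○◆○○░░
░░●○◇○●●░░
░░●●○◇○○░░
░░░░░░░░░░
░░░░░░░░░░


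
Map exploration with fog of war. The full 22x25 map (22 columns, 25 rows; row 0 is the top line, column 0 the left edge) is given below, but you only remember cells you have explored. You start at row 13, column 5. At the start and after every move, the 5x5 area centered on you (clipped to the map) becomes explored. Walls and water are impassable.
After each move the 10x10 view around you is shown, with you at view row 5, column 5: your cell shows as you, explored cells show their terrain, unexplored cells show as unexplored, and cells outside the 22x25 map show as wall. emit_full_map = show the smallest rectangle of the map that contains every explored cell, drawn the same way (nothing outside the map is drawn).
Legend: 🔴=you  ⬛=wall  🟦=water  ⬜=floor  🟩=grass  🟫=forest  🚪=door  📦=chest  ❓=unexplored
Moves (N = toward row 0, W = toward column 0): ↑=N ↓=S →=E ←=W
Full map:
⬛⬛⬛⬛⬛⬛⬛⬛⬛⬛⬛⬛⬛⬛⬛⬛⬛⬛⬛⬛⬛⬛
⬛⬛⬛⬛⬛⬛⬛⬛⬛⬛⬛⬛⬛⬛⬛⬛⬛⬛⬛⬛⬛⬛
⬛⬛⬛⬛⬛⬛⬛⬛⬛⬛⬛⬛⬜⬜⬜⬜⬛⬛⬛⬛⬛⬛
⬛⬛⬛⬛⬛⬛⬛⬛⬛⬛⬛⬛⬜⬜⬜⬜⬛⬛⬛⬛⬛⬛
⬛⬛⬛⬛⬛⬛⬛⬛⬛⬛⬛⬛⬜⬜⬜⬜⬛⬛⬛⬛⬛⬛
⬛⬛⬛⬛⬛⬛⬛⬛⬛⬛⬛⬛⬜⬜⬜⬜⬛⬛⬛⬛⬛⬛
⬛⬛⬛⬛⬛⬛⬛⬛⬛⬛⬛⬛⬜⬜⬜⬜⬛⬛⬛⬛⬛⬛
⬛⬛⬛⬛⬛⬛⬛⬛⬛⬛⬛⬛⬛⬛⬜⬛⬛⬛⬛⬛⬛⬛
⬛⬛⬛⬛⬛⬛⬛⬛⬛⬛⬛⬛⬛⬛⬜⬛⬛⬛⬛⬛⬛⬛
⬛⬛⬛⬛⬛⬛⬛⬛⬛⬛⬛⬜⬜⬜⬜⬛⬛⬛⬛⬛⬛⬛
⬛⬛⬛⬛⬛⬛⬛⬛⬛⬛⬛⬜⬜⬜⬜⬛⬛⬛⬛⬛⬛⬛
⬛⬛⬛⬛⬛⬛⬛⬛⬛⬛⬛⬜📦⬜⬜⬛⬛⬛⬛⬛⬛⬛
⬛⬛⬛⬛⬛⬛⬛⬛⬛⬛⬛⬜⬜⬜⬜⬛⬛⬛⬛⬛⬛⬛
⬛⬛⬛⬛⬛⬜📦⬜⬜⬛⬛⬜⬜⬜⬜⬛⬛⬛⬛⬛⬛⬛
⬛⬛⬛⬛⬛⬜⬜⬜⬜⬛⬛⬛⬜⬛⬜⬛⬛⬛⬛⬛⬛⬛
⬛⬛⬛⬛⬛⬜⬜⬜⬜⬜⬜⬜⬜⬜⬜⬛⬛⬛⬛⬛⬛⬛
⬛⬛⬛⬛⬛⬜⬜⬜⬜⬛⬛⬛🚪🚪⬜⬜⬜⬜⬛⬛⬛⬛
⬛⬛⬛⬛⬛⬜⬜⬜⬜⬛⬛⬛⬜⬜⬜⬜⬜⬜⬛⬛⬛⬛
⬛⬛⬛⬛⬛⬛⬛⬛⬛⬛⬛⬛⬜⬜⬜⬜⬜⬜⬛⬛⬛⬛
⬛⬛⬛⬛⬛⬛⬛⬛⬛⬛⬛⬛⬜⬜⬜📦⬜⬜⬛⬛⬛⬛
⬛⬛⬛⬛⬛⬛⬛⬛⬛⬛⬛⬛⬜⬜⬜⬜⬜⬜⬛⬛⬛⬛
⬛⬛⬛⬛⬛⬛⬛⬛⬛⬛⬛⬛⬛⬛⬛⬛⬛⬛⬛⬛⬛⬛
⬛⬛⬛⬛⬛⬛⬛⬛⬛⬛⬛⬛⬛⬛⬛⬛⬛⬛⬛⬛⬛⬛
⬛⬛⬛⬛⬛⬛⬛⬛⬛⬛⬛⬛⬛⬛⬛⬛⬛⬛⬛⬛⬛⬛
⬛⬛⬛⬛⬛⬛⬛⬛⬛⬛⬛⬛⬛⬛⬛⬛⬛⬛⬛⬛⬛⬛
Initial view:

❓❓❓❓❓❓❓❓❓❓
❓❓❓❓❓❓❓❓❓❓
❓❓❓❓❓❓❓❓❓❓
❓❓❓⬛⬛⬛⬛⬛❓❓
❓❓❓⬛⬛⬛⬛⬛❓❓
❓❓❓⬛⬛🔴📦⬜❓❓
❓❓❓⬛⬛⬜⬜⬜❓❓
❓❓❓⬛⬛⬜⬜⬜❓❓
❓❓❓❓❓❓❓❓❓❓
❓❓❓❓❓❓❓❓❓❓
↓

❓❓❓❓❓❓❓❓❓❓
❓❓❓❓❓❓❓❓❓❓
❓❓❓⬛⬛⬛⬛⬛❓❓
❓❓❓⬛⬛⬛⬛⬛❓❓
❓❓❓⬛⬛⬜📦⬜❓❓
❓❓❓⬛⬛🔴⬜⬜❓❓
❓❓❓⬛⬛⬜⬜⬜❓❓
❓❓❓⬛⬛⬜⬜⬜❓❓
❓❓❓❓❓❓❓❓❓❓
❓❓❓❓❓❓❓❓❓❓

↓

❓❓❓❓❓❓❓❓❓❓
❓❓❓⬛⬛⬛⬛⬛❓❓
❓❓❓⬛⬛⬛⬛⬛❓❓
❓❓❓⬛⬛⬜📦⬜❓❓
❓❓❓⬛⬛⬜⬜⬜❓❓
❓❓❓⬛⬛🔴⬜⬜❓❓
❓❓❓⬛⬛⬜⬜⬜❓❓
❓❓❓⬛⬛⬜⬜⬜❓❓
❓❓❓❓❓❓❓❓❓❓
❓❓❓❓❓❓❓❓❓❓

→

❓❓❓❓❓❓❓❓❓❓
❓❓⬛⬛⬛⬛⬛❓❓❓
❓❓⬛⬛⬛⬛⬛❓❓❓
❓❓⬛⬛⬜📦⬜⬜❓❓
❓❓⬛⬛⬜⬜⬜⬜❓❓
❓❓⬛⬛⬜🔴⬜⬜❓❓
❓❓⬛⬛⬜⬜⬜⬜❓❓
❓❓⬛⬛⬜⬜⬜⬜❓❓
❓❓❓❓❓❓❓❓❓❓
❓❓❓❓❓❓❓❓❓❓

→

❓❓❓❓❓❓❓❓❓❓
❓⬛⬛⬛⬛⬛❓❓❓❓
❓⬛⬛⬛⬛⬛❓❓❓❓
❓⬛⬛⬜📦⬜⬜⬛❓❓
❓⬛⬛⬜⬜⬜⬜⬛❓❓
❓⬛⬛⬜⬜🔴⬜⬜❓❓
❓⬛⬛⬜⬜⬜⬜⬛❓❓
❓⬛⬛⬜⬜⬜⬜⬛❓❓
❓❓❓❓❓❓❓❓❓❓
❓❓❓❓❓❓❓❓❓❓

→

❓❓❓❓❓❓❓❓❓❓
⬛⬛⬛⬛⬛❓❓❓❓❓
⬛⬛⬛⬛⬛❓❓❓❓❓
⬛⬛⬜📦⬜⬜⬛⬛❓❓
⬛⬛⬜⬜⬜⬜⬛⬛❓❓
⬛⬛⬜⬜⬜🔴⬜⬜❓❓
⬛⬛⬜⬜⬜⬜⬛⬛❓❓
⬛⬛⬜⬜⬜⬜⬛⬛❓❓
❓❓❓❓❓❓❓❓❓❓
❓❓❓❓❓❓❓❓❓❓

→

❓❓❓❓❓❓❓❓❓❓
⬛⬛⬛⬛❓❓❓❓❓❓
⬛⬛⬛⬛❓❓❓❓❓❓
⬛⬜📦⬜⬜⬛⬛⬜❓❓
⬛⬜⬜⬜⬜⬛⬛⬛❓❓
⬛⬜⬜⬜⬜🔴⬜⬜❓❓
⬛⬜⬜⬜⬜⬛⬛⬛❓❓
⬛⬜⬜⬜⬜⬛⬛⬛❓❓
❓❓❓❓❓❓❓❓❓❓
❓❓❓❓❓❓❓❓❓❓

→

❓❓❓❓❓❓❓❓❓❓
⬛⬛⬛❓❓❓❓❓❓❓
⬛⬛⬛❓❓❓❓❓❓❓
⬜📦⬜⬜⬛⬛⬜⬜❓❓
⬜⬜⬜⬜⬛⬛⬛⬜❓❓
⬜⬜⬜⬜⬜🔴⬜⬜❓❓
⬜⬜⬜⬜⬛⬛⬛🚪❓❓
⬜⬜⬜⬜⬛⬛⬛⬜❓❓
❓❓❓❓❓❓❓❓❓❓
❓❓❓❓❓❓❓❓❓❓

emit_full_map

⬛⬛⬛⬛⬛❓❓❓❓❓
⬛⬛⬛⬛⬛❓❓❓❓❓
⬛⬛⬜📦⬜⬜⬛⬛⬜⬜
⬛⬛⬜⬜⬜⬜⬛⬛⬛⬜
⬛⬛⬜⬜⬜⬜⬜🔴⬜⬜
⬛⬛⬜⬜⬜⬜⬛⬛⬛🚪
⬛⬛⬜⬜⬜⬜⬛⬛⬛⬜

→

❓❓❓❓❓❓❓❓❓❓
⬛⬛❓❓❓❓❓❓❓❓
⬛⬛❓❓❓❓❓❓❓❓
📦⬜⬜⬛⬛⬜⬜⬜❓❓
⬜⬜⬜⬛⬛⬛⬜⬛❓❓
⬜⬜⬜⬜⬜🔴⬜⬜❓❓
⬜⬜⬜⬛⬛⬛🚪🚪❓❓
⬜⬜⬜⬛⬛⬛⬜⬜❓❓
❓❓❓❓❓❓❓❓❓❓
❓❓❓❓❓❓❓❓❓❓

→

❓❓❓❓❓❓❓❓❓❓
⬛❓❓❓❓❓❓❓❓❓
⬛❓❓❓❓❓❓❓❓❓
⬜⬜⬛⬛⬜⬜⬜⬜❓❓
⬜⬜⬛⬛⬛⬜⬛⬜❓❓
⬜⬜⬜⬜⬜🔴⬜⬜❓❓
⬜⬜⬛⬛⬛🚪🚪⬜❓❓
⬜⬜⬛⬛⬛⬜⬜⬜❓❓
❓❓❓❓❓❓❓❓❓❓
❓❓❓❓❓❓❓❓❓❓

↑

❓❓❓❓❓❓❓❓❓❓
❓❓❓❓❓❓❓❓❓❓
⬛❓❓❓❓❓❓❓❓❓
⬛❓❓⬛⬜⬜⬜⬜❓❓
⬜⬜⬛⬛⬜⬜⬜⬜❓❓
⬜⬜⬛⬛⬛🔴⬛⬜❓❓
⬜⬜⬜⬜⬜⬜⬜⬜❓❓
⬜⬜⬛⬛⬛🚪🚪⬜❓❓
⬜⬜⬛⬛⬛⬜⬜⬜❓❓
❓❓❓❓❓❓❓❓❓❓

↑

❓❓❓❓❓❓❓❓❓❓
❓❓❓❓❓❓❓❓❓❓
❓❓❓❓❓❓❓❓❓❓
⬛❓❓⬛⬜📦⬜⬜❓❓
⬛❓❓⬛⬜⬜⬜⬜❓❓
⬜⬜⬛⬛⬜🔴⬜⬜❓❓
⬜⬜⬛⬛⬛⬜⬛⬜❓❓
⬜⬜⬜⬜⬜⬜⬜⬜❓❓
⬜⬜⬛⬛⬛🚪🚪⬜❓❓
⬜⬜⬛⬛⬛⬜⬜⬜❓❓

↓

❓❓❓❓❓❓❓❓❓❓
❓❓❓❓❓❓❓❓❓❓
⬛❓❓⬛⬜📦⬜⬜❓❓
⬛❓❓⬛⬜⬜⬜⬜❓❓
⬜⬜⬛⬛⬜⬜⬜⬜❓❓
⬜⬜⬛⬛⬛🔴⬛⬜❓❓
⬜⬜⬜⬜⬜⬜⬜⬜❓❓
⬜⬜⬛⬛⬛🚪🚪⬜❓❓
⬜⬜⬛⬛⬛⬜⬜⬜❓❓
❓❓❓❓❓❓❓❓❓❓

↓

❓❓❓❓❓❓❓❓❓❓
⬛❓❓⬛⬜📦⬜⬜❓❓
⬛❓❓⬛⬜⬜⬜⬜❓❓
⬜⬜⬛⬛⬜⬜⬜⬜❓❓
⬜⬜⬛⬛⬛⬜⬛⬜❓❓
⬜⬜⬜⬜⬜🔴⬜⬜❓❓
⬜⬜⬛⬛⬛🚪🚪⬜❓❓
⬜⬜⬛⬛⬛⬜⬜⬜❓❓
❓❓❓❓❓❓❓❓❓❓
❓❓❓❓❓❓❓❓❓❓

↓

⬛❓❓⬛⬜📦⬜⬜❓❓
⬛❓❓⬛⬜⬜⬜⬜❓❓
⬜⬜⬛⬛⬜⬜⬜⬜❓❓
⬜⬜⬛⬛⬛⬜⬛⬜❓❓
⬜⬜⬜⬜⬜⬜⬜⬜❓❓
⬜⬜⬛⬛⬛🔴🚪⬜❓❓
⬜⬜⬛⬛⬛⬜⬜⬜❓❓
❓❓❓⬛⬛⬜⬜⬜❓❓
❓❓❓❓❓❓❓❓❓❓
❓❓❓❓❓❓❓❓❓❓

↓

⬛❓❓⬛⬜⬜⬜⬜❓❓
⬜⬜⬛⬛⬜⬜⬜⬜❓❓
⬜⬜⬛⬛⬛⬜⬛⬜❓❓
⬜⬜⬜⬜⬜⬜⬜⬜❓❓
⬜⬜⬛⬛⬛🚪🚪⬜❓❓
⬜⬜⬛⬛⬛🔴⬜⬜❓❓
❓❓❓⬛⬛⬜⬜⬜❓❓
❓❓❓⬛⬛⬜⬜⬜❓❓
❓❓❓❓❓❓❓❓❓❓
❓❓❓❓❓❓❓❓❓❓

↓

⬜⬜⬛⬛⬜⬜⬜⬜❓❓
⬜⬜⬛⬛⬛⬜⬛⬜❓❓
⬜⬜⬜⬜⬜⬜⬜⬜❓❓
⬜⬜⬛⬛⬛🚪🚪⬜❓❓
⬜⬜⬛⬛⬛⬜⬜⬜❓❓
❓❓❓⬛⬛🔴⬜⬜❓❓
❓❓❓⬛⬛⬜⬜⬜❓❓
❓❓❓⬛⬛⬜⬜⬜❓❓
❓❓❓❓❓❓❓❓❓❓
❓❓❓❓❓❓❓❓❓❓

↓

⬜⬜⬛⬛⬛⬜⬛⬜❓❓
⬜⬜⬜⬜⬜⬜⬜⬜❓❓
⬜⬜⬛⬛⬛🚪🚪⬜❓❓
⬜⬜⬛⬛⬛⬜⬜⬜❓❓
❓❓❓⬛⬛⬜⬜⬜❓❓
❓❓❓⬛⬛🔴⬜⬜❓❓
❓❓❓⬛⬛⬜⬜⬜❓❓
❓❓❓⬛⬛⬛⬛⬛❓❓
❓❓❓❓❓❓❓❓❓❓
❓❓❓❓❓❓❓❓❓❓

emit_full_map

⬛⬛⬛⬛⬛❓❓⬛⬜📦⬜⬜
⬛⬛⬛⬛⬛❓❓⬛⬜⬜⬜⬜
⬛⬛⬜📦⬜⬜⬛⬛⬜⬜⬜⬜
⬛⬛⬜⬜⬜⬜⬛⬛⬛⬜⬛⬜
⬛⬛⬜⬜⬜⬜⬜⬜⬜⬜⬜⬜
⬛⬛⬜⬜⬜⬜⬛⬛⬛🚪🚪⬜
⬛⬛⬜⬜⬜⬜⬛⬛⬛⬜⬜⬜
❓❓❓❓❓❓❓⬛⬛⬜⬜⬜
❓❓❓❓❓❓❓⬛⬛🔴⬜⬜
❓❓❓❓❓❓❓⬛⬛⬜⬜⬜
❓❓❓❓❓❓❓⬛⬛⬛⬛⬛

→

⬜⬛⬛⬛⬜⬛⬜❓❓❓
⬜⬜⬜⬜⬜⬜⬜❓❓❓
⬜⬛⬛⬛🚪🚪⬜❓❓❓
⬜⬛⬛⬛⬜⬜⬜⬜❓❓
❓❓⬛⬛⬜⬜⬜⬜❓❓
❓❓⬛⬛⬜🔴⬜📦❓❓
❓❓⬛⬛⬜⬜⬜⬜❓❓
❓❓⬛⬛⬛⬛⬛⬛❓❓
❓❓❓❓❓❓❓❓❓❓
❓❓❓❓❓❓❓❓❓❓

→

⬛⬛⬛⬜⬛⬜❓❓❓❓
⬜⬜⬜⬜⬜⬜❓❓❓❓
⬛⬛⬛🚪🚪⬜❓❓❓❓
⬛⬛⬛⬜⬜⬜⬜⬜❓❓
❓⬛⬛⬜⬜⬜⬜⬜❓❓
❓⬛⬛⬜⬜🔴📦⬜❓❓
❓⬛⬛⬜⬜⬜⬜⬜❓❓
❓⬛⬛⬛⬛⬛⬛⬛❓❓
❓❓❓❓❓❓❓❓❓❓
❓❓❓❓❓❓❓❓❓❓

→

⬛⬛⬜⬛⬜❓❓❓❓❓
⬜⬜⬜⬜⬜❓❓❓❓❓
⬛⬛🚪🚪⬜❓❓❓❓❓
⬛⬛⬜⬜⬜⬜⬜⬜❓❓
⬛⬛⬜⬜⬜⬜⬜⬜❓❓
⬛⬛⬜⬜⬜🔴⬜⬜❓❓
⬛⬛⬜⬜⬜⬜⬜⬜❓❓
⬛⬛⬛⬛⬛⬛⬛⬛❓❓
❓❓❓❓❓❓❓❓❓❓
❓❓❓❓❓❓❓❓❓❓

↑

⬛⬜⬜⬜⬜❓❓❓❓❓
⬛⬛⬜⬛⬜❓❓❓❓❓
⬜⬜⬜⬜⬜❓❓❓❓❓
⬛⬛🚪🚪⬜⬜⬜⬜❓❓
⬛⬛⬜⬜⬜⬜⬜⬜❓❓
⬛⬛⬜⬜⬜🔴⬜⬜❓❓
⬛⬛⬜⬜⬜📦⬜⬜❓❓
⬛⬛⬜⬜⬜⬜⬜⬜❓❓
⬛⬛⬛⬛⬛⬛⬛⬛❓❓
❓❓❓❓❓❓❓❓❓❓

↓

⬛⬛⬜⬛⬜❓❓❓❓❓
⬜⬜⬜⬜⬜❓❓❓❓❓
⬛⬛🚪🚪⬜⬜⬜⬜❓❓
⬛⬛⬜⬜⬜⬜⬜⬜❓❓
⬛⬛⬜⬜⬜⬜⬜⬜❓❓
⬛⬛⬜⬜⬜🔴⬜⬜❓❓
⬛⬛⬜⬜⬜⬜⬜⬜❓❓
⬛⬛⬛⬛⬛⬛⬛⬛❓❓
❓❓❓❓❓❓❓❓❓❓
❓❓❓❓❓❓❓❓❓❓

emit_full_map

⬛⬛⬛⬛⬛❓❓⬛⬜📦⬜⬜❓❓❓
⬛⬛⬛⬛⬛❓❓⬛⬜⬜⬜⬜❓❓❓
⬛⬛⬜📦⬜⬜⬛⬛⬜⬜⬜⬜❓❓❓
⬛⬛⬜⬜⬜⬜⬛⬛⬛⬜⬛⬜❓❓❓
⬛⬛⬜⬜⬜⬜⬜⬜⬜⬜⬜⬜❓❓❓
⬛⬛⬜⬜⬜⬜⬛⬛⬛🚪🚪⬜⬜⬜⬜
⬛⬛⬜⬜⬜⬜⬛⬛⬛⬜⬜⬜⬜⬜⬜
❓❓❓❓❓❓❓⬛⬛⬜⬜⬜⬜⬜⬜
❓❓❓❓❓❓❓⬛⬛⬜⬜⬜🔴⬜⬜
❓❓❓❓❓❓❓⬛⬛⬜⬜⬜⬜⬜⬜
❓❓❓❓❓❓❓⬛⬛⬛⬛⬛⬛⬛⬛

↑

⬛⬜⬜⬜⬜❓❓❓❓❓
⬛⬛⬜⬛⬜❓❓❓❓❓
⬜⬜⬜⬜⬜❓❓❓❓❓
⬛⬛🚪🚪⬜⬜⬜⬜❓❓
⬛⬛⬜⬜⬜⬜⬜⬜❓❓
⬛⬛⬜⬜⬜🔴⬜⬜❓❓
⬛⬛⬜⬜⬜📦⬜⬜❓❓
⬛⬛⬜⬜⬜⬜⬜⬜❓❓
⬛⬛⬛⬛⬛⬛⬛⬛❓❓
❓❓❓❓❓❓❓❓❓❓

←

⬛⬛⬜⬜⬜⬜❓❓❓❓
⬛⬛⬛⬜⬛⬜❓❓❓❓
⬜⬜⬜⬜⬜⬜❓❓❓❓
⬛⬛⬛🚪🚪⬜⬜⬜⬜❓
⬛⬛⬛⬜⬜⬜⬜⬜⬜❓
❓⬛⬛⬜⬜🔴⬜⬜⬜❓
❓⬛⬛⬜⬜⬜📦⬜⬜❓
❓⬛⬛⬜⬜⬜⬜⬜⬜❓
❓⬛⬛⬛⬛⬛⬛⬛⬛❓
❓❓❓❓❓❓❓❓❓❓

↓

⬛⬛⬛⬜⬛⬜❓❓❓❓
⬜⬜⬜⬜⬜⬜❓❓❓❓
⬛⬛⬛🚪🚪⬜⬜⬜⬜❓
⬛⬛⬛⬜⬜⬜⬜⬜⬜❓
❓⬛⬛⬜⬜⬜⬜⬜⬜❓
❓⬛⬛⬜⬜🔴📦⬜⬜❓
❓⬛⬛⬜⬜⬜⬜⬜⬜❓
❓⬛⬛⬛⬛⬛⬛⬛⬛❓
❓❓❓❓❓❓❓❓❓❓
❓❓❓❓❓❓❓❓❓❓

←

⬜⬛⬛⬛⬜⬛⬜❓❓❓
⬜⬜⬜⬜⬜⬜⬜❓❓❓
⬜⬛⬛⬛🚪🚪⬜⬜⬜⬜
⬜⬛⬛⬛⬜⬜⬜⬜⬜⬜
❓❓⬛⬛⬜⬜⬜⬜⬜⬜
❓❓⬛⬛⬜🔴⬜📦⬜⬜
❓❓⬛⬛⬜⬜⬜⬜⬜⬜
❓❓⬛⬛⬛⬛⬛⬛⬛⬛
❓❓❓❓❓❓❓❓❓❓
❓❓❓❓❓❓❓❓❓❓

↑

⬜⬛⬛⬜⬜⬜⬜❓❓❓
⬜⬛⬛⬛⬜⬛⬜❓❓❓
⬜⬜⬜⬜⬜⬜⬜❓❓❓
⬜⬛⬛⬛🚪🚪⬜⬜⬜⬜
⬜⬛⬛⬛⬜⬜⬜⬜⬜⬜
❓❓⬛⬛⬜🔴⬜⬜⬜⬜
❓❓⬛⬛⬜⬜⬜📦⬜⬜
❓❓⬛⬛⬜⬜⬜⬜⬜⬜
❓❓⬛⬛⬛⬛⬛⬛⬛⬛
❓❓❓❓❓❓❓❓❓❓

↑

❓❓⬛⬜⬜⬜⬜❓❓❓
⬜⬛⬛⬜⬜⬜⬜❓❓❓
⬜⬛⬛⬛⬜⬛⬜❓❓❓
⬜⬜⬜⬜⬜⬜⬜⬛❓❓
⬜⬛⬛⬛🚪🚪⬜⬜⬜⬜
⬜⬛⬛⬛⬜🔴⬜⬜⬜⬜
❓❓⬛⬛⬜⬜⬜⬜⬜⬜
❓❓⬛⬛⬜⬜⬜📦⬜⬜
❓❓⬛⬛⬜⬜⬜⬜⬜⬜
❓❓⬛⬛⬛⬛⬛⬛⬛⬛

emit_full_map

⬛⬛⬛⬛⬛❓❓⬛⬜📦⬜⬜❓❓❓
⬛⬛⬛⬛⬛❓❓⬛⬜⬜⬜⬜❓❓❓
⬛⬛⬜📦⬜⬜⬛⬛⬜⬜⬜⬜❓❓❓
⬛⬛⬜⬜⬜⬜⬛⬛⬛⬜⬛⬜❓❓❓
⬛⬛⬜⬜⬜⬜⬜⬜⬜⬜⬜⬜⬛❓❓
⬛⬛⬜⬜⬜⬜⬛⬛⬛🚪🚪⬜⬜⬜⬜
⬛⬛⬜⬜⬜⬜⬛⬛⬛⬜🔴⬜⬜⬜⬜
❓❓❓❓❓❓❓⬛⬛⬜⬜⬜⬜⬜⬜
❓❓❓❓❓❓❓⬛⬛⬜⬜⬜📦⬜⬜
❓❓❓❓❓❓❓⬛⬛⬜⬜⬜⬜⬜⬜
❓❓❓❓❓❓❓⬛⬛⬛⬛⬛⬛⬛⬛

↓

⬜⬛⬛⬜⬜⬜⬜❓❓❓
⬜⬛⬛⬛⬜⬛⬜❓❓❓
⬜⬜⬜⬜⬜⬜⬜⬛❓❓
⬜⬛⬛⬛🚪🚪⬜⬜⬜⬜
⬜⬛⬛⬛⬜⬜⬜⬜⬜⬜
❓❓⬛⬛⬜🔴⬜⬜⬜⬜
❓❓⬛⬛⬜⬜⬜📦⬜⬜
❓❓⬛⬛⬜⬜⬜⬜⬜⬜
❓❓⬛⬛⬛⬛⬛⬛⬛⬛
❓❓❓❓❓❓❓❓❓❓

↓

⬜⬛⬛⬛⬜⬛⬜❓❓❓
⬜⬜⬜⬜⬜⬜⬜⬛❓❓
⬜⬛⬛⬛🚪🚪⬜⬜⬜⬜
⬜⬛⬛⬛⬜⬜⬜⬜⬜⬜
❓❓⬛⬛⬜⬜⬜⬜⬜⬜
❓❓⬛⬛⬜🔴⬜📦⬜⬜
❓❓⬛⬛⬜⬜⬜⬜⬜⬜
❓❓⬛⬛⬛⬛⬛⬛⬛⬛
❓❓❓❓❓❓❓❓❓❓
❓❓❓❓❓❓❓❓❓❓

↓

⬜⬜⬜⬜⬜⬜⬜⬛❓❓
⬜⬛⬛⬛🚪🚪⬜⬜⬜⬜
⬜⬛⬛⬛⬜⬜⬜⬜⬜⬜
❓❓⬛⬛⬜⬜⬜⬜⬜⬜
❓❓⬛⬛⬜⬜⬜📦⬜⬜
❓❓⬛⬛⬜🔴⬜⬜⬜⬜
❓❓⬛⬛⬛⬛⬛⬛⬛⬛
❓❓❓⬛⬛⬛⬛⬛❓❓
❓❓❓❓❓❓❓❓❓❓
❓❓❓❓❓❓❓❓❓❓

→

⬜⬜⬜⬜⬜⬜⬛❓❓❓
⬛⬛⬛🚪🚪⬜⬜⬜⬜❓
⬛⬛⬛⬜⬜⬜⬜⬜⬜❓
❓⬛⬛⬜⬜⬜⬜⬜⬜❓
❓⬛⬛⬜⬜⬜📦⬜⬜❓
❓⬛⬛⬜⬜🔴⬜⬜⬜❓
❓⬛⬛⬛⬛⬛⬛⬛⬛❓
❓❓⬛⬛⬛⬛⬛⬛❓❓
❓❓❓❓❓❓❓❓❓❓
❓❓❓❓❓❓❓❓❓❓

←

⬜⬜⬜⬜⬜⬜⬜⬛❓❓
⬜⬛⬛⬛🚪🚪⬜⬜⬜⬜
⬜⬛⬛⬛⬜⬜⬜⬜⬜⬜
❓❓⬛⬛⬜⬜⬜⬜⬜⬜
❓❓⬛⬛⬜⬜⬜📦⬜⬜
❓❓⬛⬛⬜🔴⬜⬜⬜⬜
❓❓⬛⬛⬛⬛⬛⬛⬛⬛
❓❓❓⬛⬛⬛⬛⬛⬛❓
❓❓❓❓❓❓❓❓❓❓
❓❓❓❓❓❓❓❓❓❓

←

⬜⬜⬜⬜⬜⬜⬜⬜⬛❓
⬜⬜⬛⬛⬛🚪🚪⬜⬜⬜
⬜⬜⬛⬛⬛⬜⬜⬜⬜⬜
❓❓❓⬛⬛⬜⬜⬜⬜⬜
❓❓❓⬛⬛⬜⬜⬜📦⬜
❓❓❓⬛⬛🔴⬜⬜⬜⬜
❓❓❓⬛⬛⬛⬛⬛⬛⬛
❓❓❓⬛⬛⬛⬛⬛⬛⬛
❓❓❓❓❓❓❓❓❓❓
❓❓❓❓❓❓❓❓❓❓

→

⬜⬜⬜⬜⬜⬜⬜⬛❓❓
⬜⬛⬛⬛🚪🚪⬜⬜⬜⬜
⬜⬛⬛⬛⬜⬜⬜⬜⬜⬜
❓❓⬛⬛⬜⬜⬜⬜⬜⬜
❓❓⬛⬛⬜⬜⬜📦⬜⬜
❓❓⬛⬛⬜🔴⬜⬜⬜⬜
❓❓⬛⬛⬛⬛⬛⬛⬛⬛
❓❓⬛⬛⬛⬛⬛⬛⬛❓
❓❓❓❓❓❓❓❓❓❓
❓❓❓❓❓❓❓❓❓❓

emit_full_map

⬛⬛⬛⬛⬛❓❓⬛⬜📦⬜⬜❓❓❓
⬛⬛⬛⬛⬛❓❓⬛⬜⬜⬜⬜❓❓❓
⬛⬛⬜📦⬜⬜⬛⬛⬜⬜⬜⬜❓❓❓
⬛⬛⬜⬜⬜⬜⬛⬛⬛⬜⬛⬜❓❓❓
⬛⬛⬜⬜⬜⬜⬜⬜⬜⬜⬜⬜⬛❓❓
⬛⬛⬜⬜⬜⬜⬛⬛⬛🚪🚪⬜⬜⬜⬜
⬛⬛⬜⬜⬜⬜⬛⬛⬛⬜⬜⬜⬜⬜⬜
❓❓❓❓❓❓❓⬛⬛⬜⬜⬜⬜⬜⬜
❓❓❓❓❓❓❓⬛⬛⬜⬜⬜📦⬜⬜
❓❓❓❓❓❓❓⬛⬛⬜🔴⬜⬜⬜⬜
❓❓❓❓❓❓❓⬛⬛⬛⬛⬛⬛⬛⬛
❓❓❓❓❓❓❓⬛⬛⬛⬛⬛⬛⬛❓
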